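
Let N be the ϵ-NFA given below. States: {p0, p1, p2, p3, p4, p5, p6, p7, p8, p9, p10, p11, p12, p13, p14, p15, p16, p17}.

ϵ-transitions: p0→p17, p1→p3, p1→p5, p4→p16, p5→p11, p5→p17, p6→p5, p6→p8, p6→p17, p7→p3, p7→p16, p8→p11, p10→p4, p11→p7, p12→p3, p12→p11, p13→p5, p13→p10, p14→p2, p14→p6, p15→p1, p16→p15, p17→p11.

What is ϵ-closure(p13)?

{p1, p3, p4, p5, p7, p10, p11, p13, p15, p16, p17}

Start with {p13}.
From p13 via ϵ: add p5, p10.
From p5 via ϵ: add p11, p17.
From p10 via ϵ: add p4.
From p4 via ϵ: add p16.
From p11 via ϵ: add p7.
From p7 via ϵ: add p3.
From p16 via ϵ: add p15.
From p15 via ϵ: add p1.
No new states can be added; the closed set is {p1, p3, p4, p5, p7, p10, p11, p13, p15, p16, p17}.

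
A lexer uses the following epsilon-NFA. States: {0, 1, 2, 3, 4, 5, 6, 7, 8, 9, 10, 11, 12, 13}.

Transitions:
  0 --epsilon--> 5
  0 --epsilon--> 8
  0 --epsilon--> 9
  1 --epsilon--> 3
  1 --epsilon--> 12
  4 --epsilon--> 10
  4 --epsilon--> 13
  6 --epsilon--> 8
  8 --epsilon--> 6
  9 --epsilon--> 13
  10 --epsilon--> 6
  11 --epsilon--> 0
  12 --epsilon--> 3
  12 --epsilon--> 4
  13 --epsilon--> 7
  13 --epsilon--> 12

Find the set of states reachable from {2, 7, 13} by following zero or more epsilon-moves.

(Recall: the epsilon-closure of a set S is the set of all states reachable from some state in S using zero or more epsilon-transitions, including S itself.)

Start with {2, 7, 13}.
From 13 via epsilon: add 12.
From 12 via epsilon: add 3, 4.
From 4 via epsilon: add 10.
From 10 via epsilon: add 6.
From 6 via epsilon: add 8.
No new states can be added; the closed set is {2, 3, 4, 6, 7, 8, 10, 12, 13}.

{2, 3, 4, 6, 7, 8, 10, 12, 13}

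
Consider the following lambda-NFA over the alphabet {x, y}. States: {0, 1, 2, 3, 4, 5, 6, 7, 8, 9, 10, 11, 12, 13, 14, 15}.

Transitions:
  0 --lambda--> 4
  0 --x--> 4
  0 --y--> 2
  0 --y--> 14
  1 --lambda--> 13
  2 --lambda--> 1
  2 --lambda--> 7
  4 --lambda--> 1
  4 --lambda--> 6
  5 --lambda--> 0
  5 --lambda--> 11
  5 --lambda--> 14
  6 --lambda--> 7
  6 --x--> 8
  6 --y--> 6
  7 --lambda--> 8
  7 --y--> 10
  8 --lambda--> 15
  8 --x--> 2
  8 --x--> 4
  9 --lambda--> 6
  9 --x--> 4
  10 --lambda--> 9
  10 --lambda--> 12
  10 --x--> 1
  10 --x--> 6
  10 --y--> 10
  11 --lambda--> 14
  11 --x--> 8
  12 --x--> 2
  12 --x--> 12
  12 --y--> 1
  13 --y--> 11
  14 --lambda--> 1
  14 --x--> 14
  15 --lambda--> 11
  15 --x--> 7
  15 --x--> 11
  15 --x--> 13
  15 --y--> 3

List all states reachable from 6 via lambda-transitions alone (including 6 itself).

{1, 6, 7, 8, 11, 13, 14, 15}

Start with {6}.
From 6 via lambda: add 7.
From 7 via lambda: add 8.
From 8 via lambda: add 15.
From 15 via lambda: add 11.
From 11 via lambda: add 14.
From 14 via lambda: add 1.
From 1 via lambda: add 13.
No new states can be added; the closed set is {1, 6, 7, 8, 11, 13, 14, 15}.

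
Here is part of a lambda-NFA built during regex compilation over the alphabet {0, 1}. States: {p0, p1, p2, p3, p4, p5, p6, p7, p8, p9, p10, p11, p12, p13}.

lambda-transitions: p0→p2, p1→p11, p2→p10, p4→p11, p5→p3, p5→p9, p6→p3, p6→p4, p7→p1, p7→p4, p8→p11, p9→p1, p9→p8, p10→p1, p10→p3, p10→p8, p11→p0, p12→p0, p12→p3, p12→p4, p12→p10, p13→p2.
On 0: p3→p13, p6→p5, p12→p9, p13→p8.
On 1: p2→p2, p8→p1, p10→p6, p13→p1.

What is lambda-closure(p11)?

Start with {p11}.
From p11 via lambda: add p0.
From p0 via lambda: add p2.
From p2 via lambda: add p10.
From p10 via lambda: add p1, p3, p8.
No new states can be added; the closed set is {p0, p1, p2, p3, p8, p10, p11}.

{p0, p1, p2, p3, p8, p10, p11}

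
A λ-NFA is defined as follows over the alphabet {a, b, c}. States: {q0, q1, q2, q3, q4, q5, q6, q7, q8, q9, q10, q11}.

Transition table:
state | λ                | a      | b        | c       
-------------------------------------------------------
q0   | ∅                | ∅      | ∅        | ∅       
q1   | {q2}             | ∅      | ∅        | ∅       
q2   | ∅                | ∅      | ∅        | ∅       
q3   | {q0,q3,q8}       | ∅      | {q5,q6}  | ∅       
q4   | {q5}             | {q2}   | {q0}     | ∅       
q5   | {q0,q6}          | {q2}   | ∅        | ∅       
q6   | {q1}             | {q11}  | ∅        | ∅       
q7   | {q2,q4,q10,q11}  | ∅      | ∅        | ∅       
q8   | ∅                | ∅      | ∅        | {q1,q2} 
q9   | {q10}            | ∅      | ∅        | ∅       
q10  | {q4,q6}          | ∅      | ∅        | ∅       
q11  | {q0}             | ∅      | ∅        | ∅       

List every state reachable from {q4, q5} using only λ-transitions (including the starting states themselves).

Start with {q4, q5}.
From q5 via λ: add q0, q6.
From q6 via λ: add q1.
From q1 via λ: add q2.
No new states can be added; the closed set is {q0, q1, q2, q4, q5, q6}.

{q0, q1, q2, q4, q5, q6}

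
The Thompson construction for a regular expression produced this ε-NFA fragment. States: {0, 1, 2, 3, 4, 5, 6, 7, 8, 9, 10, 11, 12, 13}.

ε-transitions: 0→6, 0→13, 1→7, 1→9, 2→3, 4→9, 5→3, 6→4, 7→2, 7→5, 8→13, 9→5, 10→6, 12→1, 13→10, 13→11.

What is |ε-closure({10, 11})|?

Start with {10, 11}.
From 10 via ε: add 6.
From 6 via ε: add 4.
From 4 via ε: add 9.
From 9 via ε: add 5.
From 5 via ε: add 3.
ε-closure = {3, 4, 5, 6, 9, 10, 11}, which has 7 states.

7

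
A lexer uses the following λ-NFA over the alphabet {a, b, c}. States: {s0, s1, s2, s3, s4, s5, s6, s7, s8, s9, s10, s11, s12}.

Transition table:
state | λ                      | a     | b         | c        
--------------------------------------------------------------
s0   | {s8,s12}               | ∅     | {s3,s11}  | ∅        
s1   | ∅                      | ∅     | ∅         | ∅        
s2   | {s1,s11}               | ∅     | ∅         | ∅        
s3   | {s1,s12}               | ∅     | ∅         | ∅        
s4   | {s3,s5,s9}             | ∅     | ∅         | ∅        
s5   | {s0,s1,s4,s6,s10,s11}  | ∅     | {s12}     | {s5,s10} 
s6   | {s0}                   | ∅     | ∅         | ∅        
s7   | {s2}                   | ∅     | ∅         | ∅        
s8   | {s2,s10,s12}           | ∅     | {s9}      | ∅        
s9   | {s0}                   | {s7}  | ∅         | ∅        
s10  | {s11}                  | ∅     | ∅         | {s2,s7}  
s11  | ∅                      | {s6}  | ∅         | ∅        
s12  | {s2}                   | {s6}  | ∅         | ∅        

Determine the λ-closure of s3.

{s1, s2, s3, s11, s12}

Start with {s3}.
From s3 via λ: add s1, s12.
From s12 via λ: add s2.
From s2 via λ: add s11.
No new states can be added; the closed set is {s1, s2, s3, s11, s12}.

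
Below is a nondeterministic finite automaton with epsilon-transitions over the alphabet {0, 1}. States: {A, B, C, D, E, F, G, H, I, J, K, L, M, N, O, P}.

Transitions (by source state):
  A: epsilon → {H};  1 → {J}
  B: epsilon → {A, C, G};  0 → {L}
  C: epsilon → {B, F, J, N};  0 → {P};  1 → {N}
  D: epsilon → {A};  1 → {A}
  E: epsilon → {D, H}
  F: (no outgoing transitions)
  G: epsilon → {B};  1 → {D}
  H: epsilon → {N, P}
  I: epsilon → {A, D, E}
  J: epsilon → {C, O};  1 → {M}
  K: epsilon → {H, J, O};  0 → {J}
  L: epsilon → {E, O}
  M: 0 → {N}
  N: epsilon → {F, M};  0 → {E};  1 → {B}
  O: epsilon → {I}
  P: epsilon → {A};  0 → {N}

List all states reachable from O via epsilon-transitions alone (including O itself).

Start with {O}.
From O via epsilon: add I.
From I via epsilon: add A, D, E.
From A via epsilon: add H.
From H via epsilon: add N, P.
From N via epsilon: add F, M.
No new states can be added; the closed set is {A, D, E, F, H, I, M, N, O, P}.

{A, D, E, F, H, I, M, N, O, P}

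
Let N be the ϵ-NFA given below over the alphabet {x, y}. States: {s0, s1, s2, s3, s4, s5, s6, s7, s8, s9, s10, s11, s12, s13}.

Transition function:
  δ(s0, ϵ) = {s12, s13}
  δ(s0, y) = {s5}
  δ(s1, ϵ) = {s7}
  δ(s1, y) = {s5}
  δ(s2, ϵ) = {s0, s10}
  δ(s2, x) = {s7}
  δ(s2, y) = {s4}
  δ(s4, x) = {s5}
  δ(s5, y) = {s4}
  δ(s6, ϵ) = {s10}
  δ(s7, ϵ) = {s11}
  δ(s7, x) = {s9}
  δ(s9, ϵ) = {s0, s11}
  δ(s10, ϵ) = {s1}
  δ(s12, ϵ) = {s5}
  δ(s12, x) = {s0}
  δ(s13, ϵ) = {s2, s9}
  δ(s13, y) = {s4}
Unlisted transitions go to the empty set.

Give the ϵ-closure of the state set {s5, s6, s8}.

Start with {s5, s6, s8}.
From s6 via ϵ: add s10.
From s10 via ϵ: add s1.
From s1 via ϵ: add s7.
From s7 via ϵ: add s11.
No new states can be added; the closed set is {s1, s5, s6, s7, s8, s10, s11}.

{s1, s5, s6, s7, s8, s10, s11}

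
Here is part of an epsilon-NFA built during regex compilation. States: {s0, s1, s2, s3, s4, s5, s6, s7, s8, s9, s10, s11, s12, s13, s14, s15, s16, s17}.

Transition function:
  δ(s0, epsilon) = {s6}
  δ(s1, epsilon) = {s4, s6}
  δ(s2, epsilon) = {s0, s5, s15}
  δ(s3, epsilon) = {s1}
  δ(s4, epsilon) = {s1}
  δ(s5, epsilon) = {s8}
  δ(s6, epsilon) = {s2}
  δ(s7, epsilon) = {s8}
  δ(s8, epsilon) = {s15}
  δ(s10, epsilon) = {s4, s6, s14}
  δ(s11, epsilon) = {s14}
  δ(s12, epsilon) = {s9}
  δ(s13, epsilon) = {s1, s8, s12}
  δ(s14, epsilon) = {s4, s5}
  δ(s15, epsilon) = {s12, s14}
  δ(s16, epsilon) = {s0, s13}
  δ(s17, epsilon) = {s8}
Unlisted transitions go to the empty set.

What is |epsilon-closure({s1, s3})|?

Start with {s1, s3}.
From s1 via epsilon: add s4, s6.
From s6 via epsilon: add s2.
From s2 via epsilon: add s0, s5, s15.
From s5 via epsilon: add s8.
From s15 via epsilon: add s12, s14.
From s12 via epsilon: add s9.
epsilon-closure = {s0, s1, s2, s3, s4, s5, s6, s8, s9, s12, s14, s15}, which has 12 states.

12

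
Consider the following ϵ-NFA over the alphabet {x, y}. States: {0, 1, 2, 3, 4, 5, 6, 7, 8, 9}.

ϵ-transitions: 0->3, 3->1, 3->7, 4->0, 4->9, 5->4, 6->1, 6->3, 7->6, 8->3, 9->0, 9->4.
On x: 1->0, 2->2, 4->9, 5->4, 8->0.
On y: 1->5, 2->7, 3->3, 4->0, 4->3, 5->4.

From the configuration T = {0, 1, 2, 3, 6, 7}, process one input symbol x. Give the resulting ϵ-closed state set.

{0, 1, 2, 3, 6, 7}

1 on x → {0}.
2 on x → {2}.
No x-transition from 0, 3, 6, 7.
Union after reading x: {0, 2}.
Now take the ϵ-closure:
From 0 via ϵ: add 3.
From 3 via ϵ: add 1, 7.
From 7 via ϵ: add 6.
No new states can be added; the closed set is {0, 1, 2, 3, 6, 7}.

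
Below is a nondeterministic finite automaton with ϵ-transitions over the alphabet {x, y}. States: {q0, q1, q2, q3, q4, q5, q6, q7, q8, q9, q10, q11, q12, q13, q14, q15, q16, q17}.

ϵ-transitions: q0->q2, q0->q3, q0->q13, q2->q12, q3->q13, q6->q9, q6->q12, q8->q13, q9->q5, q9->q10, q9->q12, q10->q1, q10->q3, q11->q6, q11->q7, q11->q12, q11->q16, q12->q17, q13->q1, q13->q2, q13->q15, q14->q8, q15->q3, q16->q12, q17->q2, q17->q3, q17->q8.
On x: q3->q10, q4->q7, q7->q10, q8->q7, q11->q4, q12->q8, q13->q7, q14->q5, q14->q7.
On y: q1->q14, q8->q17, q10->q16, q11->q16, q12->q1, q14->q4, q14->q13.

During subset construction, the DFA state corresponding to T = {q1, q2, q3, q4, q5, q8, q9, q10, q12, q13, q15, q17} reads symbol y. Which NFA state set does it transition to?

q1 on y → {q14}.
q8 on y → {q17}.
q10 on y → {q16}.
q12 on y → {q1}.
No y-transition from q2, q3, q4, q5, q9, q13, q15, q17.
Union after reading y: {q1, q14, q16, q17}.
Now take the ϵ-closure:
From q14 via ϵ: add q8.
From q16 via ϵ: add q12.
From q17 via ϵ: add q2, q3.
From q3 via ϵ: add q13.
From q13 via ϵ: add q15.
No new states can be added; the closed set is {q1, q2, q3, q8, q12, q13, q14, q15, q16, q17}.

{q1, q2, q3, q8, q12, q13, q14, q15, q16, q17}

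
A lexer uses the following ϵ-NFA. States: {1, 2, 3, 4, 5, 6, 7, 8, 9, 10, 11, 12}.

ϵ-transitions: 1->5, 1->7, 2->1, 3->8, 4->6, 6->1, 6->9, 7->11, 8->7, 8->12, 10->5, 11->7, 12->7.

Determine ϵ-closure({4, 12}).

{1, 4, 5, 6, 7, 9, 11, 12}

Start with {4, 12}.
From 4 via ϵ: add 6.
From 12 via ϵ: add 7.
From 6 via ϵ: add 1, 9.
From 7 via ϵ: add 11.
From 1 via ϵ: add 5.
No new states can be added; the closed set is {1, 4, 5, 6, 7, 9, 11, 12}.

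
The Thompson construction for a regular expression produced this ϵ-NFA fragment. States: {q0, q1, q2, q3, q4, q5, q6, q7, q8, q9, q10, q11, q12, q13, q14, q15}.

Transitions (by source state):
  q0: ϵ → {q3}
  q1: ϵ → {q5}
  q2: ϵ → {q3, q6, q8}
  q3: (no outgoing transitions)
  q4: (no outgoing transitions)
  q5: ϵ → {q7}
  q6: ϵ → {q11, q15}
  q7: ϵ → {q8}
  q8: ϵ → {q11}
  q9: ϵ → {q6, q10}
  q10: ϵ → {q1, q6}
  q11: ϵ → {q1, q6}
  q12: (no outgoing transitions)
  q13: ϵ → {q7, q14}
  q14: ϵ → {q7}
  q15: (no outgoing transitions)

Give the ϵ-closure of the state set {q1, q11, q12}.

Start with {q1, q11, q12}.
From q1 via ϵ: add q5.
From q11 via ϵ: add q6.
From q5 via ϵ: add q7.
From q6 via ϵ: add q15.
From q7 via ϵ: add q8.
No new states can be added; the closed set is {q1, q5, q6, q7, q8, q11, q12, q15}.

{q1, q5, q6, q7, q8, q11, q12, q15}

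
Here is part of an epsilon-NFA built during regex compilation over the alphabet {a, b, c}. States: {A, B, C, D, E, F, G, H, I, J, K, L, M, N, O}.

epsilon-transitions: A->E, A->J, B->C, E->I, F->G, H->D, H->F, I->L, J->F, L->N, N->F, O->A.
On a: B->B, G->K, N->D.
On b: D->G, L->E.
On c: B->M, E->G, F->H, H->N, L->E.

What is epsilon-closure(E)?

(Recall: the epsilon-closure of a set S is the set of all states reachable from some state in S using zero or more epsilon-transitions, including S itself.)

Start with {E}.
From E via epsilon: add I.
From I via epsilon: add L.
From L via epsilon: add N.
From N via epsilon: add F.
From F via epsilon: add G.
No new states can be added; the closed set is {E, F, G, I, L, N}.

{E, F, G, I, L, N}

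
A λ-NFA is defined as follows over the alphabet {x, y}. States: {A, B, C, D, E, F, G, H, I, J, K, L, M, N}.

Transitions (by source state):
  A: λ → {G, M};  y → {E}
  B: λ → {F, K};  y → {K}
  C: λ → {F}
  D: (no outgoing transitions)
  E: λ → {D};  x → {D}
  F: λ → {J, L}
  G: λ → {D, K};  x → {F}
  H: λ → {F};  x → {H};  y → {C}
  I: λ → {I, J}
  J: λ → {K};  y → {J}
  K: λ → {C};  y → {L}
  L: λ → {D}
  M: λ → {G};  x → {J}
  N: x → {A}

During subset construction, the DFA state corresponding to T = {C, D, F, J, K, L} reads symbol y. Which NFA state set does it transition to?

J on y → {J}.
K on y → {L}.
No y-transition from C, D, F, L.
Union after reading y: {J, L}.
Now take the λ-closure:
From J via λ: add K.
From L via λ: add D.
From K via λ: add C.
From C via λ: add F.
No new states can be added; the closed set is {C, D, F, J, K, L}.

{C, D, F, J, K, L}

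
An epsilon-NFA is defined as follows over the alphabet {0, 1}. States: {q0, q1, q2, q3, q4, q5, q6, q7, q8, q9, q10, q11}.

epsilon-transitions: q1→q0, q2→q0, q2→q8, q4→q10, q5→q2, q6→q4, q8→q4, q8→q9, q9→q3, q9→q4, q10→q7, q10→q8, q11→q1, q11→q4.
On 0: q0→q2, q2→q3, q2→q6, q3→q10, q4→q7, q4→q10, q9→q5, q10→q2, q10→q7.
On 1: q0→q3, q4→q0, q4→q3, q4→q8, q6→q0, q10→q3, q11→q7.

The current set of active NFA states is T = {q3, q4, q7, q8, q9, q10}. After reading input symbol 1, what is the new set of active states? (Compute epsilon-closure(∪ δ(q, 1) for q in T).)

{q0, q3, q4, q7, q8, q9, q10}

q4 on 1 → {q0, q3, q8}.
q10 on 1 → {q3}.
No 1-transition from q3, q7, q8, q9.
Union after reading 1: {q0, q3, q8}.
Now take the epsilon-closure:
From q8 via epsilon: add q4, q9.
From q4 via epsilon: add q10.
From q10 via epsilon: add q7.
No new states can be added; the closed set is {q0, q3, q4, q7, q8, q9, q10}.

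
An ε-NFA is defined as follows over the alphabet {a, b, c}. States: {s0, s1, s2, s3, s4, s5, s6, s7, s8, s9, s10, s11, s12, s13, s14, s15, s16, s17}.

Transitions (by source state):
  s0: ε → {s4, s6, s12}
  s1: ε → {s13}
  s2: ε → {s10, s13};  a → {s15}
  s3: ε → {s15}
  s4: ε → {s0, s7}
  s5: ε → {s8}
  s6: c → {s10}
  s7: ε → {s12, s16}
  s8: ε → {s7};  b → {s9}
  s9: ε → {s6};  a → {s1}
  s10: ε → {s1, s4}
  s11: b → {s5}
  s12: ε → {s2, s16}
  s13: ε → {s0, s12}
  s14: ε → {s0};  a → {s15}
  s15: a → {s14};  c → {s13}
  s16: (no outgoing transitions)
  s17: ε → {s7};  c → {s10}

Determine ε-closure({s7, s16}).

{s0, s1, s2, s4, s6, s7, s10, s12, s13, s16}

Start with {s7, s16}.
From s7 via ε: add s12.
From s12 via ε: add s2.
From s2 via ε: add s10, s13.
From s10 via ε: add s1, s4.
From s13 via ε: add s0.
From s0 via ε: add s6.
No new states can be added; the closed set is {s0, s1, s2, s4, s6, s7, s10, s12, s13, s16}.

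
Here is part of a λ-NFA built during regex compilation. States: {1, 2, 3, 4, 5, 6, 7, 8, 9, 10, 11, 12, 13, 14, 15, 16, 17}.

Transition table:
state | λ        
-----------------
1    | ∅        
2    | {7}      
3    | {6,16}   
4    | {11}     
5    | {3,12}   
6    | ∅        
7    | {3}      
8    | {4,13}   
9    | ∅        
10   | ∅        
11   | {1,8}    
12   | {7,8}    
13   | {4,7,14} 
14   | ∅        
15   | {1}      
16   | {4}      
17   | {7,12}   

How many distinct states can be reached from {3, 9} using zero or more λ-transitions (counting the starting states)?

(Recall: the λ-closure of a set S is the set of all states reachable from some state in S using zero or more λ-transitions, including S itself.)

11

Start with {3, 9}.
From 3 via λ: add 6, 16.
From 16 via λ: add 4.
From 4 via λ: add 11.
From 11 via λ: add 1, 8.
From 8 via λ: add 13.
From 13 via λ: add 7, 14.
λ-closure = {1, 3, 4, 6, 7, 8, 9, 11, 13, 14, 16}, which has 11 states.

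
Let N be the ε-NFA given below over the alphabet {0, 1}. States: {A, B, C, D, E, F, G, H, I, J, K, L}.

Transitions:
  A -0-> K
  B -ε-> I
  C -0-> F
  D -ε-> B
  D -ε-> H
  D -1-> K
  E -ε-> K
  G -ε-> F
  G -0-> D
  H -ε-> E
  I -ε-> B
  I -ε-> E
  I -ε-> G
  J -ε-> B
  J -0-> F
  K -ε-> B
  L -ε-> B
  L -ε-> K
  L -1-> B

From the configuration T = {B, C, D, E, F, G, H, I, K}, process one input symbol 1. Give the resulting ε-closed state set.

D on 1 → {K}.
No 1-transition from B, C, E, F, G, H, I, K.
Union after reading 1: {K}.
Now take the ε-closure:
From K via ε: add B.
From B via ε: add I.
From I via ε: add E, G.
From G via ε: add F.
No new states can be added; the closed set is {B, E, F, G, I, K}.

{B, E, F, G, I, K}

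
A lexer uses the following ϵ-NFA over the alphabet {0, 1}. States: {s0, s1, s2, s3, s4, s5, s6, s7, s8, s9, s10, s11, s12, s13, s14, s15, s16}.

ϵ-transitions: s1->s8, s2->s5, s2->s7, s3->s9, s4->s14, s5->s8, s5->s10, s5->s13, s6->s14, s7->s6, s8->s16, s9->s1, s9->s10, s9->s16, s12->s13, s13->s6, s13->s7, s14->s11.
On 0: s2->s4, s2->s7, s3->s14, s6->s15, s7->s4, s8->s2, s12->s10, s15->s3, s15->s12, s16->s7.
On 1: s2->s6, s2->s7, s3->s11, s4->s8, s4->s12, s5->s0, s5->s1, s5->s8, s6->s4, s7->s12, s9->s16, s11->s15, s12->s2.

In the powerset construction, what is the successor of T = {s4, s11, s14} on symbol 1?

s4 on 1 → {s8, s12}.
s11 on 1 → {s15}.
No 1-transition from s14.
Union after reading 1: {s8, s12, s15}.
Now take the ϵ-closure:
From s8 via ϵ: add s16.
From s12 via ϵ: add s13.
From s13 via ϵ: add s6, s7.
From s6 via ϵ: add s14.
From s14 via ϵ: add s11.
No new states can be added; the closed set is {s6, s7, s8, s11, s12, s13, s14, s15, s16}.

{s6, s7, s8, s11, s12, s13, s14, s15, s16}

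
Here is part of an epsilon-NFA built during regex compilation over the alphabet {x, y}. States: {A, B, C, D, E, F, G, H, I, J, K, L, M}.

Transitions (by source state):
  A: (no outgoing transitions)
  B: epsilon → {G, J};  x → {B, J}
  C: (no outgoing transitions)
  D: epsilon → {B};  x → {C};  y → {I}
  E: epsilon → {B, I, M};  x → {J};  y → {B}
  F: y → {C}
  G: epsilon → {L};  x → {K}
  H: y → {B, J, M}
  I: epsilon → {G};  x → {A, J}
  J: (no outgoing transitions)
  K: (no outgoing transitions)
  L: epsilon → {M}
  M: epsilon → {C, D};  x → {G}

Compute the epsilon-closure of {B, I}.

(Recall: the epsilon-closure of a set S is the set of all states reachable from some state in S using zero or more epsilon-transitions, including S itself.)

Start with {B, I}.
From B via epsilon: add G, J.
From G via epsilon: add L.
From L via epsilon: add M.
From M via epsilon: add C, D.
No new states can be added; the closed set is {B, C, D, G, I, J, L, M}.

{B, C, D, G, I, J, L, M}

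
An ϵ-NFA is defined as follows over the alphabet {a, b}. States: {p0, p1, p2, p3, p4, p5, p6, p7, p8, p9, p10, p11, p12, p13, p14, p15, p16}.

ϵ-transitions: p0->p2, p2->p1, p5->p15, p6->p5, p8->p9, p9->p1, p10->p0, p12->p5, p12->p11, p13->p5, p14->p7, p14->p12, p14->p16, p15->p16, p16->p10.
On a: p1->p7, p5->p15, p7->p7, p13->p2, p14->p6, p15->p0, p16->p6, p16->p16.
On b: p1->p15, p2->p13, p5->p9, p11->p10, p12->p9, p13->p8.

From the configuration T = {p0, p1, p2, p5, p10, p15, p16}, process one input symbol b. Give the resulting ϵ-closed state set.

{p0, p1, p2, p5, p9, p10, p13, p15, p16}

p1 on b → {p15}.
p2 on b → {p13}.
p5 on b → {p9}.
No b-transition from p0, p10, p15, p16.
Union after reading b: {p9, p13, p15}.
Now take the ϵ-closure:
From p9 via ϵ: add p1.
From p13 via ϵ: add p5.
From p15 via ϵ: add p16.
From p16 via ϵ: add p10.
From p10 via ϵ: add p0.
From p0 via ϵ: add p2.
No new states can be added; the closed set is {p0, p1, p2, p5, p9, p10, p13, p15, p16}.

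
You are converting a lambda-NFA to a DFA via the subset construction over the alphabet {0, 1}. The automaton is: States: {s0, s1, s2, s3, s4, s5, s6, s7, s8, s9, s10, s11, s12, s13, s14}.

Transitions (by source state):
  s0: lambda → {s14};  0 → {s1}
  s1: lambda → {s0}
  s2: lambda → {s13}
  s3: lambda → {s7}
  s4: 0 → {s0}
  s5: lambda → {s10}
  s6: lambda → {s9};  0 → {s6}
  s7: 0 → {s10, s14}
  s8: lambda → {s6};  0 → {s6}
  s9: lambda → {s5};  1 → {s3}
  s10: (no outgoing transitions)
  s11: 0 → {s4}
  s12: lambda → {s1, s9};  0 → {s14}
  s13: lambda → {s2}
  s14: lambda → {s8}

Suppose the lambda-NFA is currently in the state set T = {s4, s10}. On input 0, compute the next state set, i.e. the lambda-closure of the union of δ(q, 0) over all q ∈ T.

s4 on 0 → {s0}.
No 0-transition from s10.
Union after reading 0: {s0}.
Now take the lambda-closure:
From s0 via lambda: add s14.
From s14 via lambda: add s8.
From s8 via lambda: add s6.
From s6 via lambda: add s9.
From s9 via lambda: add s5.
From s5 via lambda: add s10.
No new states can be added; the closed set is {s0, s5, s6, s8, s9, s10, s14}.

{s0, s5, s6, s8, s9, s10, s14}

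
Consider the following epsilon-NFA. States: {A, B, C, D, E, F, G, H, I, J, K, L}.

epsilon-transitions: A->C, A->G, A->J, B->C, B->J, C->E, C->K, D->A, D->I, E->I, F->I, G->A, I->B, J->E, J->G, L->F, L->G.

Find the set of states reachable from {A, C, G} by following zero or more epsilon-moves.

Start with {A, C, G}.
From A via epsilon: add J.
From C via epsilon: add E, K.
From E via epsilon: add I.
From I via epsilon: add B.
No new states can be added; the closed set is {A, B, C, E, G, I, J, K}.

{A, B, C, E, G, I, J, K}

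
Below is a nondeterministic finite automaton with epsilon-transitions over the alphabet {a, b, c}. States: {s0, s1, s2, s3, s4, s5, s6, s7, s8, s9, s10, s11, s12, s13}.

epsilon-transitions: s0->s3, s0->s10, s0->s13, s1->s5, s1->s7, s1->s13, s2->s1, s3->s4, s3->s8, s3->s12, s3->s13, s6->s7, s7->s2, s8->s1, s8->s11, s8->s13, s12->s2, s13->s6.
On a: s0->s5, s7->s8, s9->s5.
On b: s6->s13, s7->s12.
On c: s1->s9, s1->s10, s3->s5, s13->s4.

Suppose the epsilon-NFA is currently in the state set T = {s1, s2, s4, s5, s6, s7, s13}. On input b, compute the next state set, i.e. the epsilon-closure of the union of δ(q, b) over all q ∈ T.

{s1, s2, s5, s6, s7, s12, s13}

s6 on b → {s13}.
s7 on b → {s12}.
No b-transition from s1, s2, s4, s5, s13.
Union after reading b: {s12, s13}.
Now take the epsilon-closure:
From s12 via epsilon: add s2.
From s13 via epsilon: add s6.
From s2 via epsilon: add s1.
From s6 via epsilon: add s7.
From s1 via epsilon: add s5.
No new states can be added; the closed set is {s1, s2, s5, s6, s7, s12, s13}.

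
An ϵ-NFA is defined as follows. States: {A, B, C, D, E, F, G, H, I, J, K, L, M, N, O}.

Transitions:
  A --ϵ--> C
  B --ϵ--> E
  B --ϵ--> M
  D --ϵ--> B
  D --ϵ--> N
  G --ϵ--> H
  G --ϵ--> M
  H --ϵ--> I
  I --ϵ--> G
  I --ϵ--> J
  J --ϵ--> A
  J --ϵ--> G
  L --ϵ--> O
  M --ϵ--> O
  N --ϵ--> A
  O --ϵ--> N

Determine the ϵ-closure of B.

{A, B, C, E, M, N, O}

Start with {B}.
From B via ϵ: add E, M.
From M via ϵ: add O.
From O via ϵ: add N.
From N via ϵ: add A.
From A via ϵ: add C.
No new states can be added; the closed set is {A, B, C, E, M, N, O}.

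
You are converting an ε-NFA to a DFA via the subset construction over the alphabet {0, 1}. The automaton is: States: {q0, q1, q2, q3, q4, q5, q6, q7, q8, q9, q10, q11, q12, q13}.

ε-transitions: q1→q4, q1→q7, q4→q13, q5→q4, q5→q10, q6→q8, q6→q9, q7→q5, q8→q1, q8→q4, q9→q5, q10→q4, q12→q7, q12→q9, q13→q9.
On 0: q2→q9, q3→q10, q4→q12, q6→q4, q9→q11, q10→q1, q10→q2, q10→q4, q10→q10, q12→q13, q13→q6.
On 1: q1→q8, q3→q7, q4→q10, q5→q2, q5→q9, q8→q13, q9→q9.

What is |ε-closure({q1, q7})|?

Start with {q1, q7}.
From q1 via ε: add q4.
From q7 via ε: add q5.
From q4 via ε: add q13.
From q5 via ε: add q10.
From q13 via ε: add q9.
ε-closure = {q1, q4, q5, q7, q9, q10, q13}, which has 7 states.

7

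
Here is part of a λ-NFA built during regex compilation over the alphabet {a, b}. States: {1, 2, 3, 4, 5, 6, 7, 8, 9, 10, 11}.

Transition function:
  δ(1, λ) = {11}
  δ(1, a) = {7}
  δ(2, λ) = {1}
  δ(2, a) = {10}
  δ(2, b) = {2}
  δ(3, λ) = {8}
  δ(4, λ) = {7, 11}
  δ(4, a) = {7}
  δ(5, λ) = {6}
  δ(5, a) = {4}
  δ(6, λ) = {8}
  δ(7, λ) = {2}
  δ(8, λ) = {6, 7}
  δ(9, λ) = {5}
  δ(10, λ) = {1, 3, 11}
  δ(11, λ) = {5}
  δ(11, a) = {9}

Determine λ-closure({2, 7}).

Start with {2, 7}.
From 2 via λ: add 1.
From 1 via λ: add 11.
From 11 via λ: add 5.
From 5 via λ: add 6.
From 6 via λ: add 8.
No new states can be added; the closed set is {1, 2, 5, 6, 7, 8, 11}.

{1, 2, 5, 6, 7, 8, 11}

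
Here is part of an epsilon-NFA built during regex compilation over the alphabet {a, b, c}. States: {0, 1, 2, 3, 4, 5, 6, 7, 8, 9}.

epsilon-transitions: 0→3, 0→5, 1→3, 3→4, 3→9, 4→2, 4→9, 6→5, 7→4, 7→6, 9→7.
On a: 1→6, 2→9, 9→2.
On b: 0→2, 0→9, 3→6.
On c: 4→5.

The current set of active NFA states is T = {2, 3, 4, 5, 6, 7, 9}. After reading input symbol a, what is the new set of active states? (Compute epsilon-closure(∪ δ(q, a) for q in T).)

2 on a → {9}.
9 on a → {2}.
No a-transition from 3, 4, 5, 6, 7.
Union after reading a: {2, 9}.
Now take the epsilon-closure:
From 9 via epsilon: add 7.
From 7 via epsilon: add 4, 6.
From 6 via epsilon: add 5.
No new states can be added; the closed set is {2, 4, 5, 6, 7, 9}.

{2, 4, 5, 6, 7, 9}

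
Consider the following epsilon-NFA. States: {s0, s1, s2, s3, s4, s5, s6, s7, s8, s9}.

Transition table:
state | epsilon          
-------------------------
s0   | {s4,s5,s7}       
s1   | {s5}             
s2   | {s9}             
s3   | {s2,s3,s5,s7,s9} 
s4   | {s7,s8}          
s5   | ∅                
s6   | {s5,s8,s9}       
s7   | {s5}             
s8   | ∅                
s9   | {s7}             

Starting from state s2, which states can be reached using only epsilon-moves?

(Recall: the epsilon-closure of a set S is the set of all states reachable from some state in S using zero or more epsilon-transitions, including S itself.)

Start with {s2}.
From s2 via epsilon: add s9.
From s9 via epsilon: add s7.
From s7 via epsilon: add s5.
No new states can be added; the closed set is {s2, s5, s7, s9}.

{s2, s5, s7, s9}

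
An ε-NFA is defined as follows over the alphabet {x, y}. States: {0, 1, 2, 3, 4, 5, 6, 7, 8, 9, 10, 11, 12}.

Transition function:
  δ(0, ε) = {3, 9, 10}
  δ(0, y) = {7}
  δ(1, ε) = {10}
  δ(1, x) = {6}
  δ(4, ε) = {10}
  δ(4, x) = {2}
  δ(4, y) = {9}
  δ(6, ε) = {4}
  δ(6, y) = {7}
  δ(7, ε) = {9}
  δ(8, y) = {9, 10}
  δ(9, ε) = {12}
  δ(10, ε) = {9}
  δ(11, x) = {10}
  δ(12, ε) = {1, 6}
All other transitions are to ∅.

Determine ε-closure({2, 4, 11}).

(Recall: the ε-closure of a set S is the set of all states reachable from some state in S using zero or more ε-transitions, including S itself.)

{1, 2, 4, 6, 9, 10, 11, 12}

Start with {2, 4, 11}.
From 4 via ε: add 10.
From 10 via ε: add 9.
From 9 via ε: add 12.
From 12 via ε: add 1, 6.
No new states can be added; the closed set is {1, 2, 4, 6, 9, 10, 11, 12}.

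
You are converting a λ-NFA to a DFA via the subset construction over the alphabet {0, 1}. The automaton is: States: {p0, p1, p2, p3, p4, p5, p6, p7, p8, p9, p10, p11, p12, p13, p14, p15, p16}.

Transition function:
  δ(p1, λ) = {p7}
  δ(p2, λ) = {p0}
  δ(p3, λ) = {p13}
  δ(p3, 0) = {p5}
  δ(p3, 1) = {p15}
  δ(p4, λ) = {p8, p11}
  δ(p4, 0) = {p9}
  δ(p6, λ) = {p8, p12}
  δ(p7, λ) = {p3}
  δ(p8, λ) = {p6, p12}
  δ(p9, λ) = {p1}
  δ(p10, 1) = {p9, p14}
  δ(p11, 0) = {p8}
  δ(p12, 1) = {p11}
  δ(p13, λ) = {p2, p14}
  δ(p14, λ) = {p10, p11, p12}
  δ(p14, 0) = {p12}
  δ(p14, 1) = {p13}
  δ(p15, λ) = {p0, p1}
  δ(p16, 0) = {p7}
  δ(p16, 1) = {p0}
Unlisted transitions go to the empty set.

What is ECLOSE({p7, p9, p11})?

{p0, p1, p2, p3, p7, p9, p10, p11, p12, p13, p14}

Start with {p7, p9, p11}.
From p7 via λ: add p3.
From p9 via λ: add p1.
From p3 via λ: add p13.
From p13 via λ: add p2, p14.
From p2 via λ: add p0.
From p14 via λ: add p10, p12.
No new states can be added; the closed set is {p0, p1, p2, p3, p7, p9, p10, p11, p12, p13, p14}.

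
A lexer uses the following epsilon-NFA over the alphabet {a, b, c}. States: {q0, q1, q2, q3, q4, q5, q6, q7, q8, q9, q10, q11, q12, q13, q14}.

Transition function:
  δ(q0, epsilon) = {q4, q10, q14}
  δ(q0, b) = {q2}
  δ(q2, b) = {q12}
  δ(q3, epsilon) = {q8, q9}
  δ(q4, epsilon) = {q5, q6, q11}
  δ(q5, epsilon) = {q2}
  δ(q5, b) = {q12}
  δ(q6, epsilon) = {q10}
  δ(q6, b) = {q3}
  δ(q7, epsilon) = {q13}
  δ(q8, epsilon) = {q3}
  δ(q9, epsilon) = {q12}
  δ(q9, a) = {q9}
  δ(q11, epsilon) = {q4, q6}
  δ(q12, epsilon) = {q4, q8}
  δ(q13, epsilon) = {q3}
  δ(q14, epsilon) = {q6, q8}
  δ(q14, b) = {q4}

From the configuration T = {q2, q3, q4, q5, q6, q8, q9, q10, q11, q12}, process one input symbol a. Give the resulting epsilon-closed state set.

{q2, q3, q4, q5, q6, q8, q9, q10, q11, q12}

q9 on a → {q9}.
No a-transition from q2, q3, q4, q5, q6, q8, q10, q11, q12.
Union after reading a: {q9}.
Now take the epsilon-closure:
From q9 via epsilon: add q12.
From q12 via epsilon: add q4, q8.
From q4 via epsilon: add q5, q6, q11.
From q8 via epsilon: add q3.
From q5 via epsilon: add q2.
From q6 via epsilon: add q10.
No new states can be added; the closed set is {q2, q3, q4, q5, q6, q8, q9, q10, q11, q12}.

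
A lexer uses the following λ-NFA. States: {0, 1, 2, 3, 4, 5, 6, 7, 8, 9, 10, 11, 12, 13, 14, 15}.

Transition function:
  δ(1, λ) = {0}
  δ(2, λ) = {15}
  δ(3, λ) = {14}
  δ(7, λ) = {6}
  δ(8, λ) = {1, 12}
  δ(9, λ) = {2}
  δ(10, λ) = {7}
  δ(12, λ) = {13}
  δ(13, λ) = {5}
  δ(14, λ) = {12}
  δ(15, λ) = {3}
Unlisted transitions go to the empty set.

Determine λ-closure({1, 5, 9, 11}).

{0, 1, 2, 3, 5, 9, 11, 12, 13, 14, 15}

Start with {1, 5, 9, 11}.
From 1 via λ: add 0.
From 9 via λ: add 2.
From 2 via λ: add 15.
From 15 via λ: add 3.
From 3 via λ: add 14.
From 14 via λ: add 12.
From 12 via λ: add 13.
No new states can be added; the closed set is {0, 1, 2, 3, 5, 9, 11, 12, 13, 14, 15}.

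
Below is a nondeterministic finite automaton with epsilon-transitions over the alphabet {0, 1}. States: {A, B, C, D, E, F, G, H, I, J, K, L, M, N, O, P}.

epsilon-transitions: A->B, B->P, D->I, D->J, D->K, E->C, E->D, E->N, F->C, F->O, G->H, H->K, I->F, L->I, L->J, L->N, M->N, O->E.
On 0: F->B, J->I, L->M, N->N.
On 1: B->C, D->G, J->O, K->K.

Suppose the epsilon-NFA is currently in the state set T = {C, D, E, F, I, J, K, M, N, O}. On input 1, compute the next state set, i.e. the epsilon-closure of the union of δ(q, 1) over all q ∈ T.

{C, D, E, F, G, H, I, J, K, N, O}

D on 1 → {G}.
J on 1 → {O}.
K on 1 → {K}.
No 1-transition from C, E, F, I, M, N, O.
Union after reading 1: {G, K, O}.
Now take the epsilon-closure:
From G via epsilon: add H.
From O via epsilon: add E.
From E via epsilon: add C, D, N.
From D via epsilon: add I, J.
From I via epsilon: add F.
No new states can be added; the closed set is {C, D, E, F, G, H, I, J, K, N, O}.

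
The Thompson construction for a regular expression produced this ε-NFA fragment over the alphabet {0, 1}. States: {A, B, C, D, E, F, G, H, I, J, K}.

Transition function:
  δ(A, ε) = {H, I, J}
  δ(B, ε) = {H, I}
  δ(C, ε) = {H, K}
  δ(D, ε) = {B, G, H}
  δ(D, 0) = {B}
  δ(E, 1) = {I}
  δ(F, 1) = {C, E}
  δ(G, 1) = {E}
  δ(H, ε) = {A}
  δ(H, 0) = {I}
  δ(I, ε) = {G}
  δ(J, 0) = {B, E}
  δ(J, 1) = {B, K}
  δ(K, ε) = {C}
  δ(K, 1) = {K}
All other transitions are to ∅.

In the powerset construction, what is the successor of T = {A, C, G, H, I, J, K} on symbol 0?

{A, B, E, G, H, I, J}

H on 0 → {I}.
J on 0 → {B, E}.
No 0-transition from A, C, G, I, K.
Union after reading 0: {B, E, I}.
Now take the ε-closure:
From B via ε: add H.
From I via ε: add G.
From H via ε: add A.
From A via ε: add J.
No new states can be added; the closed set is {A, B, E, G, H, I, J}.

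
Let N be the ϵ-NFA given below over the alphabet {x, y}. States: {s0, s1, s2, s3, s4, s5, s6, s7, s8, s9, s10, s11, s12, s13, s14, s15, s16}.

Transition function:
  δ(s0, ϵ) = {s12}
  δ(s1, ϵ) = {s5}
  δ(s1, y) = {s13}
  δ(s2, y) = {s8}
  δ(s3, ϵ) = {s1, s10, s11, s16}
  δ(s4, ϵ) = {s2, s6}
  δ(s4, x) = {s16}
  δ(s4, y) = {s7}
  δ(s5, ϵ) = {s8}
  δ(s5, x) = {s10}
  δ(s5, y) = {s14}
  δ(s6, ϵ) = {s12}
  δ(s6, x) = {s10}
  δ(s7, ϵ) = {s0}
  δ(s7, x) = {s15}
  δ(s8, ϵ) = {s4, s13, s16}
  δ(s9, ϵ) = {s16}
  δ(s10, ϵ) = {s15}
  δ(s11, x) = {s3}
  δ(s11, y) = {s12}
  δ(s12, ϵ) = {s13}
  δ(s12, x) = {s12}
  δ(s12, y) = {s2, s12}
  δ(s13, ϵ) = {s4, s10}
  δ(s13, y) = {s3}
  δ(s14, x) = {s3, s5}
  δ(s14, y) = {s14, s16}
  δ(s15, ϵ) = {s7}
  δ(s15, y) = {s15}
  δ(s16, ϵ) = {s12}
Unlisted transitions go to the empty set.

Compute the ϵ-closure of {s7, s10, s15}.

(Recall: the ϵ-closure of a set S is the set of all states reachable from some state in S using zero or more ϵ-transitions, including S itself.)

Start with {s7, s10, s15}.
From s7 via ϵ: add s0.
From s0 via ϵ: add s12.
From s12 via ϵ: add s13.
From s13 via ϵ: add s4.
From s4 via ϵ: add s2, s6.
No new states can be added; the closed set is {s0, s2, s4, s6, s7, s10, s12, s13, s15}.

{s0, s2, s4, s6, s7, s10, s12, s13, s15}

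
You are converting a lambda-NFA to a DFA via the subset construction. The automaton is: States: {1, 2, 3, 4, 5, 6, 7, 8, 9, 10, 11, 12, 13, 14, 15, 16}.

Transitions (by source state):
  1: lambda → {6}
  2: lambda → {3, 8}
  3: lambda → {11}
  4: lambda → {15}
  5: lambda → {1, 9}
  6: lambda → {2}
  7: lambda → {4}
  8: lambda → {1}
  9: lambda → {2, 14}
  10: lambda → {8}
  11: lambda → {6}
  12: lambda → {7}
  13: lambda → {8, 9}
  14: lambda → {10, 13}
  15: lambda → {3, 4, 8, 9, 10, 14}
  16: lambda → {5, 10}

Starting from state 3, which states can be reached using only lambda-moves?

Start with {3}.
From 3 via lambda: add 11.
From 11 via lambda: add 6.
From 6 via lambda: add 2.
From 2 via lambda: add 8.
From 8 via lambda: add 1.
No new states can be added; the closed set is {1, 2, 3, 6, 8, 11}.

{1, 2, 3, 6, 8, 11}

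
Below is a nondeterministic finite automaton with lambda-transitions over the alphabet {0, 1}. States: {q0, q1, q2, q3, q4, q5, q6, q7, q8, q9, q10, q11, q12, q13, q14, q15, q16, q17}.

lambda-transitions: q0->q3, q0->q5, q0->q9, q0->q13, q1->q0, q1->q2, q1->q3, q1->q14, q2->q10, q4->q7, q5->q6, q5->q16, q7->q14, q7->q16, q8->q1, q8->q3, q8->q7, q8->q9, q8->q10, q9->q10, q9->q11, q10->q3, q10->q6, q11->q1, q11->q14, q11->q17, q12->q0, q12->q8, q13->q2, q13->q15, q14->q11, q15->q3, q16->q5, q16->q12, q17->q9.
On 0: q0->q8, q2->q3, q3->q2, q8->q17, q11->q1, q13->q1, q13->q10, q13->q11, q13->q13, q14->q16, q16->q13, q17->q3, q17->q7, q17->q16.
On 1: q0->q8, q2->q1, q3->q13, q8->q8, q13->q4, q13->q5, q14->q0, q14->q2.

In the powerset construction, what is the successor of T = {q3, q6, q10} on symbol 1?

{q2, q3, q6, q10, q13, q15}

q3 on 1 → {q13}.
No 1-transition from q6, q10.
Union after reading 1: {q13}.
Now take the lambda-closure:
From q13 via lambda: add q2, q15.
From q2 via lambda: add q10.
From q15 via lambda: add q3.
From q10 via lambda: add q6.
No new states can be added; the closed set is {q2, q3, q6, q10, q13, q15}.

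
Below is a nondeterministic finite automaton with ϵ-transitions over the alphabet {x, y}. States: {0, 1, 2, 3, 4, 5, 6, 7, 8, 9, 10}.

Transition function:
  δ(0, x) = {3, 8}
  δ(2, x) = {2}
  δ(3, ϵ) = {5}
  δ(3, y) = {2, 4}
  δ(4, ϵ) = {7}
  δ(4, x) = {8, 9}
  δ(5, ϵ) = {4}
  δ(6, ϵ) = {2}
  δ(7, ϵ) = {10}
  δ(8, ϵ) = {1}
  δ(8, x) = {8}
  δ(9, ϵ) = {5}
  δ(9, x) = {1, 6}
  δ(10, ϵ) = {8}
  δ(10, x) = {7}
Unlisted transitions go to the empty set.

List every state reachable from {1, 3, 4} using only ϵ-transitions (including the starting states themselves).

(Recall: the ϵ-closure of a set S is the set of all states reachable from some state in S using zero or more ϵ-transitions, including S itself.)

{1, 3, 4, 5, 7, 8, 10}

Start with {1, 3, 4}.
From 3 via ϵ: add 5.
From 4 via ϵ: add 7.
From 7 via ϵ: add 10.
From 10 via ϵ: add 8.
No new states can be added; the closed set is {1, 3, 4, 5, 7, 8, 10}.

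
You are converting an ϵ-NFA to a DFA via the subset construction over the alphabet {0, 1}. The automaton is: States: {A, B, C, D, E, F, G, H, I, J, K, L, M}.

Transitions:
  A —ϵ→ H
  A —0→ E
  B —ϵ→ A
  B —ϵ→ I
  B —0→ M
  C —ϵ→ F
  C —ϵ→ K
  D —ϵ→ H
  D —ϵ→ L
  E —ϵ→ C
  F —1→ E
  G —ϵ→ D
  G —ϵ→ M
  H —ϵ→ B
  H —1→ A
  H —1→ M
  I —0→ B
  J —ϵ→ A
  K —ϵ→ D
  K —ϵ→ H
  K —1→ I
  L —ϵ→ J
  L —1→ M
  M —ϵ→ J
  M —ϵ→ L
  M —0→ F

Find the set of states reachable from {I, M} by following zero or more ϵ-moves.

{A, B, H, I, J, L, M}

Start with {I, M}.
From M via ϵ: add J, L.
From J via ϵ: add A.
From A via ϵ: add H.
From H via ϵ: add B.
No new states can be added; the closed set is {A, B, H, I, J, L, M}.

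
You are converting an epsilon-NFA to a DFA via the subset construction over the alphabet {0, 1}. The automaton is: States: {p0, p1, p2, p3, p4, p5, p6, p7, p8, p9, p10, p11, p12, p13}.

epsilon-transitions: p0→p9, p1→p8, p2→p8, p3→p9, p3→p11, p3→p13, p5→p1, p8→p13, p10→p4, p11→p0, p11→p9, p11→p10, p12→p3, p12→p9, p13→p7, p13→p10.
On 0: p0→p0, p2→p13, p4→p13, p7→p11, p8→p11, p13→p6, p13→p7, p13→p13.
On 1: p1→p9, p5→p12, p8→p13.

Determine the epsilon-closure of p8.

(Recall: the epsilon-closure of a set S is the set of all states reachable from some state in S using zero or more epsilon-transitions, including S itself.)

{p4, p7, p8, p10, p13}

Start with {p8}.
From p8 via epsilon: add p13.
From p13 via epsilon: add p7, p10.
From p10 via epsilon: add p4.
No new states can be added; the closed set is {p4, p7, p8, p10, p13}.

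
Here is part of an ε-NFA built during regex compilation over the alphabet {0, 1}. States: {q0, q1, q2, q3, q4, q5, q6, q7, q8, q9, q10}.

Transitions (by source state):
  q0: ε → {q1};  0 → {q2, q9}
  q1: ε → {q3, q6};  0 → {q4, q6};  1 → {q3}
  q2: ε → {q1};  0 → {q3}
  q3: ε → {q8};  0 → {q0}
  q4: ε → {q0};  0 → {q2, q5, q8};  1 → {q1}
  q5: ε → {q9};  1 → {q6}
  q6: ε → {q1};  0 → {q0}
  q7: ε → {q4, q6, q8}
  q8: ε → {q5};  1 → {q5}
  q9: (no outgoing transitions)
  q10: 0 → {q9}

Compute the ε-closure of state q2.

Start with {q2}.
From q2 via ε: add q1.
From q1 via ε: add q3, q6.
From q3 via ε: add q8.
From q8 via ε: add q5.
From q5 via ε: add q9.
No new states can be added; the closed set is {q1, q2, q3, q5, q6, q8, q9}.

{q1, q2, q3, q5, q6, q8, q9}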